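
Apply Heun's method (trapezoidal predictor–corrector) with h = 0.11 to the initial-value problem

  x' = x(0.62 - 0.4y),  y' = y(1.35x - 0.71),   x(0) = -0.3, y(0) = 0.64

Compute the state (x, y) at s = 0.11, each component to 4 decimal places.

Heun on (x,y): k1 = f(s_n, state_n); k2 = f(s_n + h, state_n + h·k1); state_{n+1} = state_n + (h/2)·(k1 + k2).
0.000000: (-0.300000, 0.640000)
  k1 = (-0.109200, -0.713600)
  predictor → (-0.312012, 0.561504)
  k2 = (-0.123369, -0.635182)
  → (-0.312791, 0.565817)
(x(0.11), y(0.11)) ≈ (-0.3128, 0.5658)

-0.3128, 0.5658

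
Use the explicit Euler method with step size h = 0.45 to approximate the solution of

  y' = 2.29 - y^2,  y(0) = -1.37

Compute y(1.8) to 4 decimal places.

Euler: y_{n+1} = y_n + h·f(x_n, y_n).
x=0.000000, y=-1.370000: f=0.413100 → y ← -1.370000 + 0.45·0.413100 = -1.184105
x=0.450000, y=-1.184105: f=0.887895 → y ← -1.184105 + 0.45·0.887895 = -0.784552
x=0.900000, y=-0.784552: f=1.674478 → y ← -0.784552 + 0.45·1.674478 = -0.031037
x=1.350000, y=-0.031037: f=2.289037 → y ← -0.031037 + 0.45·2.289037 = 0.999030
y(1.8) ≈ 0.9990

0.9990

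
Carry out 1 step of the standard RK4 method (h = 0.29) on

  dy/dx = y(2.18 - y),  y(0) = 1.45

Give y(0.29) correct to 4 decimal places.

1.7198

RK4: k1 = f(x_n, y_n); k2 = f(x_n + h/2, y_n + (h/2)·k1); k3 = f(x_n + h/2, y_n + (h/2)·k2); k4 = f(x_n + h, y_n + h·k3); y_{n+1} = y_n + (h/6)·(k1 + 2k2 + 2k3 + k4).
x=0.000000, y=1.450000:
  k1 = f(0.000000, 1.450000) = 1.058500
  k2 = f(0.145000, 1.603482) = 0.924436
  k3 = f(0.145000, 1.584043) = 0.944021
  k4 = f(0.290000, 1.723766) = 0.786440
  y ← 1.450000 + (0.29/6)·(k1 + 2k2 + 2k3 + k4) = 1.719790
y(0.29) ≈ 1.7198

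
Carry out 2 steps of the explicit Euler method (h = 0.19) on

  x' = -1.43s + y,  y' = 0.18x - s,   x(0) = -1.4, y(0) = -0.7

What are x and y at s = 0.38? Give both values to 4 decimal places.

-1.7267, -0.8364

Euler on (x,y): x_{n+1} = x_n + h·x', y_{n+1} = y_n + h·y'.
0.000000: (-1.400000, -0.700000); f=(-0.700000, -0.252000) → (-1.533000, -0.747880)
0.190000: (-1.533000, -0.747880); f=(-1.019580, -0.465940) → (-1.726720, -0.836409)
(x(0.38), y(0.38)) ≈ (-1.7267, -0.8364)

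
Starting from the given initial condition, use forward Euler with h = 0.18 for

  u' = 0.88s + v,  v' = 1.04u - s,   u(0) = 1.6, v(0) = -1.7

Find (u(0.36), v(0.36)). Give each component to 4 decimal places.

Euler on (u,v): u_{n+1} = u_n + h·u', v_{n+1} = v_n + h·v'.
0.000000: (1.600000, -1.700000); f=(-1.700000, 1.664000) → (1.294000, -1.400480)
0.180000: (1.294000, -1.400480); f=(-1.242080, 1.165760) → (1.070426, -1.190643)
(u(0.36), v(0.36)) ≈ (1.0704, -1.1906)

1.0704, -1.1906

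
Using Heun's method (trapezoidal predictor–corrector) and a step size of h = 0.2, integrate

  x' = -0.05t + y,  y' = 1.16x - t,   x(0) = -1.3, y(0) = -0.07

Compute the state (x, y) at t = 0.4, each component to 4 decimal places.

Heun on (x,y): k1 = f(t_n, state_n); k2 = f(t_n + h, state_n + h·k1); state_{n+1} = state_n + (h/2)·(k1 + k2).
0.000000: (-1.300000, -0.070000)
  k1 = (-0.070000, -1.508000)
  predictor → (-1.314000, -0.371600)
  k2 = (-0.381600, -1.724240)
  → (-1.345160, -0.393224)
0.200000: (-1.345160, -0.393224)
  k1 = (-0.403224, -1.760386)
  predictor → (-1.425805, -0.745301)
  k2 = (-0.765301, -2.053934)
  → (-1.462013, -0.774656)
(x(0.4), y(0.4)) ≈ (-1.4620, -0.7747)

-1.4620, -0.7747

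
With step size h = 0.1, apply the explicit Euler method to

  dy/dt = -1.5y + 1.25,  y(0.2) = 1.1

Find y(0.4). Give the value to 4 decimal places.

Euler: y_{n+1} = y_n + h·f(t_n, y_n).
t=0.200000, y=1.100000: f=-0.400000 → y ← 1.100000 + 0.1·(-0.400000) = 1.060000
t=0.300000, y=1.060000: f=-0.340000 → y ← 1.060000 + 0.1·(-0.340000) = 1.026000
y(0.4) ≈ 1.0260

1.0260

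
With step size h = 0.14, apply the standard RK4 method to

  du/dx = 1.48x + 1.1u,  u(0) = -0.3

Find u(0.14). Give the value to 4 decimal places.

RK4: k1 = f(x_n, u_n); k2 = f(x_n + h/2, u_n + (h/2)·k1); k3 = f(x_n + h/2, u_n + (h/2)·k2); k4 = f(x_n + h, u_n + h·k3); u_{n+1} = u_n + (h/6)·(k1 + 2k2 + 2k3 + k4).
x=0.000000, u=-0.300000:
  k1 = f(0.000000, -0.300000) = -0.330000
  k2 = f(0.070000, -0.323100) = -0.251810
  k3 = f(0.070000, -0.317627) = -0.245789
  k4 = f(0.140000, -0.334411) = -0.160652
  u ← -0.300000 + (0.14/6)·(k1 + 2k2 + 2k3 + k4) = -0.334670
u(0.14) ≈ -0.3347

-0.3347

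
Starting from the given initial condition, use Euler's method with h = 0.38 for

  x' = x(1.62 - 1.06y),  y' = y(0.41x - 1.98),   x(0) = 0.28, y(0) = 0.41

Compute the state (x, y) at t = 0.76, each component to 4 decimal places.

Euler on (x,y): x_{n+1} = x_n + h·x', y_{n+1} = y_n + h·y'.
0.000000: (0.280000, 0.410000); f=(0.331912, -0.764732) → (0.406127, 0.119402)
0.380000: (0.406127, 0.119402); f=(0.606523, -0.216534) → (0.636605, 0.037119)
(x(0.76), y(0.76)) ≈ (0.6366, 0.0371)

0.6366, 0.0371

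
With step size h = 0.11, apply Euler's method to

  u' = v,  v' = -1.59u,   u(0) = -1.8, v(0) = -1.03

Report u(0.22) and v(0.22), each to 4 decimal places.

-1.9920, -0.3805

Euler on (u,v): u_{n+1} = u_n + h·u', v_{n+1} = v_n + h·v'.
0.000000: (-1.800000, -1.030000); f=(-1.030000, 2.862000) → (-1.913300, -0.715180)
0.110000: (-1.913300, -0.715180); f=(-0.715180, 3.042147) → (-1.991970, -0.380544)
(u(0.22), v(0.22)) ≈ (-1.9920, -0.3805)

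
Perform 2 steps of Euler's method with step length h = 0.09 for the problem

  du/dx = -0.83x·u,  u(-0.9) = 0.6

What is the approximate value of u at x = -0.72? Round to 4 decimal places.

Euler: u_{n+1} = u_n + h·f(x_n, u_n).
x=-0.900000, u=0.600000: f=0.448200 → u ← 0.600000 + 0.09·0.448200 = 0.640338
x=-0.810000, u=0.640338: f=0.430499 → u ← 0.640338 + 0.09·0.430499 = 0.679083
u(-0.72) ≈ 0.6791

0.6791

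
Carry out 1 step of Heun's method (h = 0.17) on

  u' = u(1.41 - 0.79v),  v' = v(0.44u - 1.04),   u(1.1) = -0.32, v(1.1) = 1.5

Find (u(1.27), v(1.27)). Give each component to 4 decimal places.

Heun on (u,v): k1 = f(s_n, state_n); k2 = f(s_n + h, state_n + h·k1); state_{n+1} = state_n + (h/2)·(k1 + k2).
1.100000: (-0.320000, 1.500000)
  k1 = (-0.072000, -1.771200)
  predictor → (-0.332240, 1.198896)
  k2 = (-0.153785, -1.422113)
  → (-0.339192, 1.228568)
(u(1.27), v(1.27)) ≈ (-0.3392, 1.2286)

-0.3392, 1.2286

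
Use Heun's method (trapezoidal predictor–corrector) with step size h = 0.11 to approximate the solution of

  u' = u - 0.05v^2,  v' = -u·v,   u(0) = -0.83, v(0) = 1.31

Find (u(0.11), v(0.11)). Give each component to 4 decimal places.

Heun on (u,v): k1 = f(x_n, state_n); k2 = f(x_n + h, state_n + h·k1); state_{n+1} = state_n + (h/2)·(k1 + k2).
0.000000: (-0.830000, 1.310000)
  k1 = (-0.915805, 1.087300)
  predictor → (-0.930739, 1.429603)
  k2 = (-1.032927, 1.330587)
  → (-0.937180, 1.442984)
(u(0.11), v(0.11)) ≈ (-0.9372, 1.4430)

-0.9372, 1.4430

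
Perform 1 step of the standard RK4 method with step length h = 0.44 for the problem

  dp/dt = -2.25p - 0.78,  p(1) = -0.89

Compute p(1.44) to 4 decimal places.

RK4: k1 = f(t_n, p_n); k2 = f(t_n + h/2, p_n + (h/2)·k1); k3 = f(t_n + h/2, p_n + (h/2)·k2); k4 = f(t_n + h, p_n + h·k3); p_{n+1} = p_n + (h/6)·(k1 + 2k2 + 2k3 + k4).
t=1.000000, p=-0.890000:
  k1 = f(1.000000, -0.890000) = 1.222500
  k2 = f(1.220000, -0.621050) = 0.617363
  k3 = f(1.220000, -0.754180) = 0.916906
  k4 = f(1.440000, -0.486562) = 0.314763
  p ← -0.890000 + (0.44/6)·(k1 + 2k2 + 2k3 + k4) = -0.552241
p(1.44) ≈ -0.5522

-0.5522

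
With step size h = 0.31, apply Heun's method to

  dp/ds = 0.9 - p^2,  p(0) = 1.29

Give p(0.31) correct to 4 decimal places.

Heun: k1 = f(s_n, p_n); k2 = f(s_n + h, p_n + h·k1); p_{n+1} = p_n + (h/2)·(k1 + k2).
s=0.000000, p=1.290000:
  k1 = f(0.000000, 1.290000) = -0.764100
  k2 = f(0.310000, 1.053129) = -0.209081
  p ← 1.290000 + (0.31/2)·(-0.764100 + (-0.209081)) = 1.139157
p(0.31) ≈ 1.1392

1.1392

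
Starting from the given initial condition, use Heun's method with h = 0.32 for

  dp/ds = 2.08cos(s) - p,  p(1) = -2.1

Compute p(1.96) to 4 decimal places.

Heun: k1 = f(s_n, p_n); k2 = f(s_n + h, p_n + h·k1); p_{n+1} = p_n + (h/2)·(k1 + k2).
s=1.000000, p=-2.100000:
  k1 = f(1.000000, -2.100000) = 3.223829
  k2 = f(1.320000, -1.068375) = 1.584580
  p ← -2.100000 + (0.32/2)·(3.223829 + 1.584580) = -1.330655
s=1.320000, p=-1.330655:
  k1 = f(1.320000, -1.330655) = 1.846860
  k2 = f(1.640000, -0.739660) = 0.595831
  p ← -1.330655 + (0.32/2)·(1.846860 + 0.595831) = -0.939824
s=1.640000, p=-0.939824:
  k1 = f(1.640000, -0.939824) = 0.795995
  k2 = f(1.960000, -0.685106) = -0.104154
  p ← -0.939824 + (0.32/2)·(0.795995 + (-0.104154)) = -0.829130
p(1.96) ≈ -0.8291

-0.8291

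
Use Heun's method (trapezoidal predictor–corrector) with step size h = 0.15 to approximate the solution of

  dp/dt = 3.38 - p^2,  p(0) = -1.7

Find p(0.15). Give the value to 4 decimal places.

-1.6082

Heun: k1 = f(t_n, p_n); k2 = f(t_n + h, p_n + h·k1); p_{n+1} = p_n + (h/2)·(k1 + k2).
t=0.000000, p=-1.700000:
  k1 = f(0.000000, -1.700000) = 0.490000
  k2 = f(0.150000, -1.626500) = 0.734498
  p ← -1.700000 + (0.15/2)·(0.490000 + 0.734498) = -1.608163
p(0.15) ≈ -1.6082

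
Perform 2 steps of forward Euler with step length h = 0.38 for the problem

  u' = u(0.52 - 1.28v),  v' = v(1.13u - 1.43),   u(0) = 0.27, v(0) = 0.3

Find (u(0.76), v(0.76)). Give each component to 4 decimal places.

Euler on (u,v): u_{n+1} = u_n + h·u', v_{n+1} = v_n + h·v'.
0.000000: (0.270000, 0.300000); f=(0.036720, -0.337470) → (0.283954, 0.171761)
0.380000: (0.283954, 0.171761); f=(0.085227, -0.190506) → (0.316340, 0.099369)
(u(0.76), v(0.76)) ≈ (0.3163, 0.0994)

0.3163, 0.0994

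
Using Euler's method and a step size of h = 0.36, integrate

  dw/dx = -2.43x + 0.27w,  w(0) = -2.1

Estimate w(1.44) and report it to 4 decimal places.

Euler: w_{n+1} = w_n + h·f(x_n, w_n).
x=0.000000, w=-2.100000: f=-0.567000 → w ← -2.100000 + 0.36·(-0.567000) = -2.304120
x=0.360000, w=-2.304120: f=-1.496912 → w ← -2.304120 + 0.36·(-1.496912) = -2.843008
x=0.720000, w=-2.843008: f=-2.517212 → w ← -2.843008 + 0.36·(-2.517212) = -3.749205
x=1.080000, w=-3.749205: f=-3.636685 → w ← -3.749205 + 0.36·(-3.636685) = -5.058412
w(1.44) ≈ -5.0584

-5.0584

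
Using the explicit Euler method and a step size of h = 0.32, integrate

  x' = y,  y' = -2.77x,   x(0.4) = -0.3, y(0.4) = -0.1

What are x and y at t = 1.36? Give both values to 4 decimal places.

-0.1316, 0.7074

Euler on (x,y): x_{n+1} = x_n + h·x', y_{n+1} = y_n + h·y'.
0.400000: (-0.300000, -0.100000); f=(-0.100000, 0.831000) → (-0.332000, 0.165920)
0.720000: (-0.332000, 0.165920); f=(0.165920, 0.919640) → (-0.278906, 0.460205)
1.040000: (-0.278906, 0.460205); f=(0.460205, 0.772569) → (-0.131640, 0.707427)
(x(1.36), y(1.36)) ≈ (-0.1316, 0.7074)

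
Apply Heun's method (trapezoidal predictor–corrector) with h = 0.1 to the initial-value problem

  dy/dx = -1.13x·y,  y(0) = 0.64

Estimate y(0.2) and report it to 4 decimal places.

Heun: k1 = f(x_n, y_n); k2 = f(x_n + h, y_n + h·k1); y_{n+1} = y_n + (h/2)·(k1 + k2).
x=0.000000, y=0.640000:
  k1 = f(0.000000, 0.640000) = 0.000000
  k2 = f(0.100000, 0.640000) = -0.072320
  y ← 0.640000 + (0.1/2)·(0.000000 + (-0.072320)) = 0.636384
x=0.100000, y=0.636384:
  k1 = f(0.100000, 0.636384) = -0.071911
  k2 = f(0.200000, 0.629193) = -0.142198
  y ← 0.636384 + (0.1/2)·(-0.071911 + (-0.142198)) = 0.625679
y(0.2) ≈ 0.6257

0.6257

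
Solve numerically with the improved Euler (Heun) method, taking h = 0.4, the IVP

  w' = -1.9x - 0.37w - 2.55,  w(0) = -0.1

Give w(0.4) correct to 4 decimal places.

Heun: k1 = f(x_n, w_n); k2 = f(x_n + h, w_n + h·k1); w_{n+1} = w_n + (h/2)·(k1 + k2).
x=0.000000, w=-0.100000:
  k1 = f(0.000000, -0.100000) = -2.513000
  k2 = f(0.400000, -1.105200) = -2.901076
  w ← -0.100000 + (0.4/2)·(-2.513000 + (-2.901076)) = -1.182815
w(0.4) ≈ -1.1828

-1.1828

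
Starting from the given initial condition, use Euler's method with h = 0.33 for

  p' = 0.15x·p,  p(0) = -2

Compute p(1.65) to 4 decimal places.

Euler: p_{n+1} = p_n + h·f(x_n, p_n).
x=0.000000, p=-2.000000: f=0.000000 → p ← -2.000000 + 0.33·0.000000 = -2.000000
x=0.330000, p=-2.000000: f=-0.099000 → p ← -2.000000 + 0.33·(-0.099000) = -2.032670
x=0.660000, p=-2.032670: f=-0.201234 → p ← -2.032670 + 0.33·(-0.201234) = -2.099077
x=0.990000, p=-2.099077: f=-0.311713 → p ← -2.099077 + 0.33·(-0.311713) = -2.201943
x=1.320000, p=-2.201943: f=-0.435985 → p ← -2.201943 + 0.33·(-0.435985) = -2.345818
p(1.65) ≈ -2.3458

-2.3458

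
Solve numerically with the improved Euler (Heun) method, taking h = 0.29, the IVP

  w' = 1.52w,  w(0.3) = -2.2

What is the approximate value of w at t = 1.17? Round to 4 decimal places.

Heun: k1 = f(t_n, w_n); k2 = f(t_n + h, w_n + h·k1); w_{n+1} = w_n + (h/2)·(k1 + k2).
t=0.300000, w=-2.200000:
  k1 = f(0.300000, -2.200000) = -3.344000
  k2 = f(0.590000, -3.169760) = -4.818035
  w ← -2.200000 + (0.29/2)·(-3.344000 + (-4.818035)) = -3.383495
t=0.590000, w=-3.383495:
  k1 = f(0.590000, -3.383495) = -5.142913
  k2 = f(0.880000, -4.874940) = -7.409908
  w ← -3.383495 + (0.29/2)·(-5.142913 + (-7.409908)) = -5.203654
t=0.880000, w=-5.203654:
  k1 = f(0.880000, -5.203654) = -7.909554
  k2 = f(1.170000, -7.497425) = -11.396086
  w ← -5.203654 + (0.29/2)·(-7.909554 + (-11.396086)) = -8.002972
w(1.17) ≈ -8.0030

-8.0030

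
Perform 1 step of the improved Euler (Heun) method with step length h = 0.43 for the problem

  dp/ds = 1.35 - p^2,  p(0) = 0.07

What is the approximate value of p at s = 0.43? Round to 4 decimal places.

Heun: k1 = f(s_n, p_n); k2 = f(s_n + h, p_n + h·k1); p_{n+1} = p_n + (h/2)·(k1 + k2).
s=0.000000, p=0.070000:
  k1 = f(0.000000, 0.070000) = 1.345100
  k2 = f(0.430000, 0.648393) = 0.929587
  p ← 0.070000 + (0.43/2)·(1.345100 + 0.929587) = 0.559058
p(0.43) ≈ 0.5591

0.5591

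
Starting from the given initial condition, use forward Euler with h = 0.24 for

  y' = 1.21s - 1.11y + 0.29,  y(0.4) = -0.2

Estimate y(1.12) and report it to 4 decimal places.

0.5336

Euler: y_{n+1} = y_n + h·f(s_n, y_n).
s=0.400000, y=-0.200000: f=0.996000 → y ← -0.200000 + 0.24·0.996000 = 0.039040
s=0.640000, y=0.039040: f=1.021066 → y ← 0.039040 + 0.24·1.021066 = 0.284096
s=0.880000, y=0.284096: f=1.039454 → y ← 0.284096 + 0.24·1.039454 = 0.533565
y(1.12) ≈ 0.5336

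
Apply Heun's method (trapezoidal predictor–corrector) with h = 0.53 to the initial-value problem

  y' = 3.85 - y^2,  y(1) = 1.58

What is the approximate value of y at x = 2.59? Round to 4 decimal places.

1.5222

Heun: k1 = f(x_n, y_n); k2 = f(x_n + h, y_n + h·k1); y_{n+1} = y_n + (h/2)·(k1 + k2).
x=1.000000, y=1.580000:
  k1 = f(1.000000, 1.580000) = 1.353600
  k2 = f(1.530000, 2.297408) = -1.428084
  y ← 1.580000 + (0.53/2)·(1.353600 + (-1.428084)) = 1.560262
x=1.530000, y=1.560262:
  k1 = f(1.530000, 1.560262) = 1.415583
  k2 = f(2.060000, 2.310521) = -1.488506
  y ← 1.560262 + (0.53/2)·(1.415583 + (-1.488506)) = 1.540937
x=2.060000, y=1.540937:
  k1 = f(2.060000, 1.540937) = 1.475513
  k2 = f(2.590000, 2.322959) = -1.546138
  y ← 1.540937 + (0.53/2)·(1.475513 + (-1.546138)) = 1.522221
y(2.59) ≈ 1.5222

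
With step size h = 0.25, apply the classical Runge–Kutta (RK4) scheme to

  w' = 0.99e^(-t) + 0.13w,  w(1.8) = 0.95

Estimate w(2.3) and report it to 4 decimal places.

RK4: k1 = f(t_n, w_n); k2 = f(t_n + h/2, w_n + (h/2)·k1); k3 = f(t_n + h/2, w_n + (h/2)·k2); k4 = f(t_n + h, w_n + h·k3); w_{n+1} = w_n + (h/6)·(k1 + 2k2 + 2k3 + k4).
t=1.800000, w=0.950000:
  k1 = f(1.800000, 0.950000) = 0.287146
  k2 = f(1.925000, 0.985893) = 0.272583
  k3 = f(1.925000, 0.984073) = 0.272346
  k4 = f(2.050000, 1.018087) = 0.259799
  w ← 0.950000 + (0.25/6)·(k1 + 2k2 + 2k3 + k4) = 1.018200
t=2.050000, w=1.018200:
  k1 = f(2.050000, 1.018200) = 0.259814
  k2 = f(2.175000, 1.050677) = 0.249060
  k3 = f(2.175000, 1.049333) = 0.248885
  k4 = f(2.300000, 1.080421) = 0.239711
  w ← 1.018200 + (0.25/6)·(k1 + 2k2 + 2k3 + k4) = 1.080509
w(2.3) ≈ 1.0805

1.0805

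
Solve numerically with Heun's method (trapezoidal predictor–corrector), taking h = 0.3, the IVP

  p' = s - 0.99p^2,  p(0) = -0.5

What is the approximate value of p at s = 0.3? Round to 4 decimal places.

-0.5411

Heun: k1 = f(s_n, p_n); k2 = f(s_n + h, p_n + h·k1); p_{n+1} = p_n + (h/2)·(k1 + k2).
s=0.000000, p=-0.500000:
  k1 = f(0.000000, -0.500000) = -0.247500
  k2 = f(0.300000, -0.574250) = -0.026465
  p ← -0.500000 + (0.3/2)·(-0.247500 + (-0.026465)) = -0.541095
p(0.3) ≈ -0.5411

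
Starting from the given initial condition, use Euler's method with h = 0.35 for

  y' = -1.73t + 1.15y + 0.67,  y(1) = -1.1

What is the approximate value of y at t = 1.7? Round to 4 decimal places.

-3.2670

Euler: y_{n+1} = y_n + h·f(t_n, y_n).
t=1.000000, y=-1.100000: f=-2.325000 → y ← -1.100000 + 0.35·(-2.325000) = -1.913750
t=1.350000, y=-1.913750: f=-3.866313 → y ← -1.913750 + 0.35·(-3.866313) = -3.266959
y(1.7) ≈ -3.2670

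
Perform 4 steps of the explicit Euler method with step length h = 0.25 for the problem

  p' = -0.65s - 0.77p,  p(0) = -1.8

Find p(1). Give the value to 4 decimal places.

-0.9793

Euler: p_{n+1} = p_n + h·f(s_n, p_n).
s=0.000000, p=-1.800000: f=1.386000 → p ← -1.800000 + 0.25·1.386000 = -1.453500
s=0.250000, p=-1.453500: f=0.956695 → p ← -1.453500 + 0.25·0.956695 = -1.214326
s=0.500000, p=-1.214326: f=0.610031 → p ← -1.214326 + 0.25·0.610031 = -1.061818
s=0.750000, p=-1.061818: f=0.330100 → p ← -1.061818 + 0.25·0.330100 = -0.979293
p(1) ≈ -0.9793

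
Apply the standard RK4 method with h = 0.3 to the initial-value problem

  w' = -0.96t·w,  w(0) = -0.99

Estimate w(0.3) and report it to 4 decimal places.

RK4: k1 = f(t_n, w_n); k2 = f(t_n + h/2, w_n + (h/2)·k1); k3 = f(t_n + h/2, w_n + (h/2)·k2); k4 = f(t_n + h, w_n + h·k3); w_{n+1} = w_n + (h/6)·(k1 + 2k2 + 2k3 + k4).
t=0.000000, w=-0.990000:
  k1 = f(0.000000, -0.990000) = 0.000000
  k2 = f(0.150000, -0.990000) = 0.142560
  k3 = f(0.150000, -0.968616) = 0.139481
  k4 = f(0.300000, -0.948156) = 0.273069
  w ← -0.990000 + (0.3/6)·(k1 + 2k2 + 2k3 + k4) = -0.948142
w(0.3) ≈ -0.9481

-0.9481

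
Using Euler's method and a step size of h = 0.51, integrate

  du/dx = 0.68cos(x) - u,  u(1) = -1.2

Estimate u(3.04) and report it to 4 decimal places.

-0.3998

Euler: u_{n+1} = u_n + h·f(x_n, u_n).
x=1.000000, u=-1.200000: f=1.567406 → u ← -1.200000 + 0.51·1.567406 = -0.400623
x=1.510000, u=-0.400623: f=0.441939 → u ← -0.400623 + 0.51·0.441939 = -0.175234
x=2.020000, u=-0.175234: f=-0.120055 → u ← -0.175234 + 0.51·(-0.120055) = -0.236462
x=2.530000, u=-0.236462: f=-0.320277 → u ← -0.236462 + 0.51·(-0.320277) = -0.399804
u(3.04) ≈ -0.3998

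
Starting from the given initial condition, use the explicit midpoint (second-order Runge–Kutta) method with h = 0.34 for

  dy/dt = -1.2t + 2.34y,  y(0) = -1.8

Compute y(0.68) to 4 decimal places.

Midpoint: k1 = f(t_n, y_n); k2 = f(t_n + h/2, y_n + (h/2)·k1); y_{n+1} = y_n + h·k2.
t=0.000000, y=-1.800000:
  k1 = f(0.000000, -1.800000) = -4.212000
  k2 = f(0.170000, -2.516040) = -6.091534
  y ← -1.800000 + 0.34·(-6.091534) = -3.871121
t=0.340000, y=-3.871121:
  k1 = f(0.340000, -3.871121) = -9.466424
  k2 = f(0.510000, -5.480414) = -13.436168
  y ← -3.871121 + 0.34·(-13.436168) = -8.439418
y(0.68) ≈ -8.4394

-8.4394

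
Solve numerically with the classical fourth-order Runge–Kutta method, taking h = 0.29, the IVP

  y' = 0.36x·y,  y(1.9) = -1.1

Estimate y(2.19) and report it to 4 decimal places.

-1.3618

RK4: k1 = f(x_n, y_n); k2 = f(x_n + h/2, y_n + (h/2)·k1); k3 = f(x_n + h/2, y_n + (h/2)·k2); k4 = f(x_n + h, y_n + h·k3); y_{n+1} = y_n + (h/6)·(k1 + 2k2 + 2k3 + k4).
x=1.900000, y=-1.100000:
  k1 = f(1.900000, -1.100000) = -0.752400
  k2 = f(2.045000, -1.209098) = -0.890138
  k3 = f(2.045000, -1.229070) = -0.904841
  k4 = f(2.190000, -1.362404) = -1.074119
  y ← -1.100000 + (0.29/6)·(k1 + 2k2 + 2k3 + k4) = -1.361796
y(2.19) ≈ -1.3618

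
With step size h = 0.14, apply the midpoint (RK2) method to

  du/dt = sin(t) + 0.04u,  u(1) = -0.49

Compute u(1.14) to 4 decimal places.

-0.3696

Midpoint: k1 = f(t_n, u_n); k2 = f(t_n + h/2, u_n + (h/2)·k1); u_{n+1} = u_n + h·k2.
t=1.000000, u=-0.490000:
  k1 = f(1.000000, -0.490000) = 0.821871
  k2 = f(1.070000, -0.432469) = 0.859902
  u ← -0.490000 + 0.14·0.859902 = -0.369614
u(1.14) ≈ -0.3696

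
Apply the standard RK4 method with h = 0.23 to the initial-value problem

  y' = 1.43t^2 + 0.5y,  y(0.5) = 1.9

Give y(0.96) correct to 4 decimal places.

RK4: k1 = f(t_n, y_n); k2 = f(t_n + h/2, y_n + (h/2)·k1); k3 = f(t_n + h/2, y_n + (h/2)·k2); k4 = f(t_n + h, y_n + h·k3); y_{n+1} = y_n + (h/6)·(k1 + 2k2 + 2k3 + k4).
t=0.500000, y=1.900000:
  k1 = f(0.500000, 1.900000) = 1.307500
  k2 = f(0.615000, 2.050362) = 1.566043
  k3 = f(0.615000, 2.080095) = 1.580909
  k4 = f(0.730000, 2.263609) = 1.893852
  y ← 1.900000 + (0.23/6)·(k1 + 2k2 + 2k3 + k4) = 2.263985
t=0.730000, y=2.263985:
  k1 = f(0.730000, 2.263985) = 1.894039
  k2 = f(0.845000, 2.481799) = 2.261955
  k3 = f(0.845000, 2.524110) = 2.283111
  k4 = f(0.960000, 2.789100) = 2.712438
  y ← 2.263985 + (0.23/6)·(k1 + 2k2 + 2k3 + k4) = 2.789022
y(0.96) ≈ 2.7890

2.7890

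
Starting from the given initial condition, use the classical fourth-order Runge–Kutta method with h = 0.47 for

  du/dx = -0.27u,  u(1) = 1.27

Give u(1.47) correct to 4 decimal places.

1.1186

RK4: k1 = f(x_n, u_n); k2 = f(x_n + h/2, u_n + (h/2)·k1); k3 = f(x_n + h/2, u_n + (h/2)·k2); k4 = f(x_n + h, u_n + h·k3); u_{n+1} = u_n + (h/6)·(k1 + 2k2 + 2k3 + k4).
x=1.000000, u=1.270000:
  k1 = f(1.000000, 1.270000) = -0.342900
  k2 = f(1.235000, 1.189418) = -0.321143
  k3 = f(1.235000, 1.194531) = -0.322523
  k4 = f(1.470000, 1.118414) = -0.301972
  u ← 1.270000 + (0.47/6)·(k1 + 2k2 + 2k3 + k4) = 1.118644
u(1.47) ≈ 1.1186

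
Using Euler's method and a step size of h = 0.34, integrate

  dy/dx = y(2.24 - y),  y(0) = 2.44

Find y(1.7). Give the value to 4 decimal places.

Euler: y_{n+1} = y_n + h·f(x_n, y_n).
x=0.000000, y=2.440000: f=-0.488000 → y ← 2.440000 + 0.34·(-0.488000) = 2.274080
x=0.340000, y=2.274080: f=-0.077501 → y ← 2.274080 + 0.34·(-0.077501) = 2.247730
x=0.680000, y=2.247730: f=-0.017374 → y ← 2.247730 + 0.34·(-0.017374) = 2.241822
x=1.020000, y=2.241822: f=-0.004086 → y ← 2.241822 + 0.34·(-0.004086) = 2.240433
x=1.360000, y=2.240433: f=-0.000971 → y ← 2.240433 + 0.34·(-0.000971) = 2.240103
y(1.7) ≈ 2.2401

2.2401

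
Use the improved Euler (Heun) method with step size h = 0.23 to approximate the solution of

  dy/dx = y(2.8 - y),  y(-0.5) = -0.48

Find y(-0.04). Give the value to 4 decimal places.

-2.4876

Heun: k1 = f(x_n, y_n); k2 = f(x_n + h, y_n + h·k1); y_{n+1} = y_n + (h/2)·(k1 + k2).
x=-0.500000, y=-0.480000:
  k1 = f(-0.500000, -0.480000) = -1.574400
  k2 = f(-0.270000, -0.842112) = -3.067066
  y ← -0.480000 + (0.23/2)·(-1.574400 + (-3.067066)) = -1.013769
x=-0.270000, y=-1.013769:
  k1 = f(-0.270000, -1.013769) = -3.866279
  k2 = f(-0.040000, -1.903013) = -8.949893
  y ← -1.013769 + (0.23/2)·(-3.866279 + (-8.949893)) = -2.487628
y(-0.04) ≈ -2.4876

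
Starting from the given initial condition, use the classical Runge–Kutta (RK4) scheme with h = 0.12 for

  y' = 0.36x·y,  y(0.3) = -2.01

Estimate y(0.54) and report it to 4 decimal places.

-2.0843

RK4: k1 = f(x_n, y_n); k2 = f(x_n + h/2, y_n + (h/2)·k1); k3 = f(x_n + h/2, y_n + (h/2)·k2); k4 = f(x_n + h, y_n + h·k3); y_{n+1} = y_n + (h/6)·(k1 + 2k2 + 2k3 + k4).
x=0.300000, y=-2.010000:
  k1 = f(0.300000, -2.010000) = -0.217080
  k2 = f(0.360000, -2.023025) = -0.262184
  k3 = f(0.360000, -2.025731) = -0.262535
  k4 = f(0.420000, -2.041504) = -0.308675
  y ← -2.010000 + (0.12/6)·(k1 + 2k2 + 2k3 + k4) = -2.041504
x=0.420000, y=-2.041504:
  k1 = f(0.420000, -2.041504) = -0.308675
  k2 = f(0.480000, -2.060024) = -0.355972
  k3 = f(0.480000, -2.062862) = -0.356463
  k4 = f(0.540000, -2.084279) = -0.405184
  y ← -2.041504 + (0.12/6)·(k1 + 2k2 + 2k3 + k4) = -2.084278
y(0.54) ≈ -2.0843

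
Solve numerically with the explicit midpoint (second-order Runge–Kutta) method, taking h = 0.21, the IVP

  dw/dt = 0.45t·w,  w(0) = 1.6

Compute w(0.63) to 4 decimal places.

Midpoint: k1 = f(t_n, w_n); k2 = f(t_n + h/2, w_n + (h/2)·k1); w_{n+1} = w_n + h·k2.
t=0.000000, w=1.600000:
  k1 = f(0.000000, 1.600000) = 0.000000
  k2 = f(0.105000, 1.600000) = 0.075600
  w ← 1.600000 + 0.21·0.075600 = 1.615876
t=0.210000, w=1.615876:
  k1 = f(0.210000, 1.615876) = 0.152700
  k2 = f(0.315000, 1.631910) = 0.231323
  w ← 1.615876 + 0.21·0.231323 = 1.664454
t=0.420000, w=1.664454:
  k1 = f(0.420000, 1.664454) = 0.314582
  k2 = f(0.525000, 1.697485) = 0.401031
  w ← 1.664454 + 0.21·0.401031 = 1.748670
w(0.63) ≈ 1.7487

1.7487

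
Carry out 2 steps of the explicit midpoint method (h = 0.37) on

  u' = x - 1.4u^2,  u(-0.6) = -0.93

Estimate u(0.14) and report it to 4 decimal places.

Midpoint: k1 = f(x_n, u_n); k2 = f(x_n + h/2, u_n + (h/2)·k1); u_{n+1} = u_n + h·k2.
x=-0.600000, u=-0.930000:
  k1 = f(-0.600000, -0.930000) = -1.810860
  k2 = f(-0.415000, -1.265009) = -2.655347
  u ← -0.930000 + 0.37·(-2.655347) = -1.912478
x=-0.230000, u=-1.912478:
  k1 = f(-0.230000, -1.912478) = -5.350603
  k2 = f(-0.045000, -2.902340) = -11.838009
  u ← -1.912478 + 0.37·(-11.838009) = -6.292542
u(0.14) ≈ -6.2925

-6.2925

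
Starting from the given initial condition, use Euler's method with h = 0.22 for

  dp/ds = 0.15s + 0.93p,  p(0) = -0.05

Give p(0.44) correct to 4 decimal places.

-0.0653

Euler: p_{n+1} = p_n + h·f(s_n, p_n).
s=0.000000, p=-0.050000: f=-0.046500 → p ← -0.050000 + 0.22·(-0.046500) = -0.060230
s=0.220000, p=-0.060230: f=-0.023014 → p ← -0.060230 + 0.22·(-0.023014) = -0.065293
p(0.44) ≈ -0.0653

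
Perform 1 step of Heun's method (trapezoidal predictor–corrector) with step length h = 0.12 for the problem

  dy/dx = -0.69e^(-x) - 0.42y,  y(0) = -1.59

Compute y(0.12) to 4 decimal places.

-1.5879

Heun: k1 = f(x_n, y_n); k2 = f(x_n + h, y_n + h·k1); y_{n+1} = y_n + (h/2)·(k1 + k2).
x=0.000000, y=-1.590000:
  k1 = f(0.000000, -1.590000) = -0.022200
  k2 = f(0.120000, -1.592664) = 0.056944
  y ← -1.590000 + (0.12/2)·(-0.022200 + 0.056944) = -1.587915
y(0.12) ≈ -1.5879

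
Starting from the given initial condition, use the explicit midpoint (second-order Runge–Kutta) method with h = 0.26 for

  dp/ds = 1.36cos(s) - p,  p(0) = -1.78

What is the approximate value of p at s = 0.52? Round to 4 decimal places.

Midpoint: k1 = f(s_n, p_n); k2 = f(s_n + h/2, p_n + (h/2)·k1); p_{n+1} = p_n + h·k2.
s=0.000000, p=-1.780000:
  k1 = f(0.000000, -1.780000) = 3.140000
  k2 = f(0.130000, -1.371800) = 2.720324
  p ← -1.780000 + 0.26·2.720324 = -1.072716
s=0.260000, p=-1.072716:
  k1 = f(0.260000, -1.072716) = 2.387006
  k2 = f(0.390000, -0.762405) = 2.020281
  p ← -1.072716 + 0.26·2.020281 = -0.547443
p(0.52) ≈ -0.5474

-0.5474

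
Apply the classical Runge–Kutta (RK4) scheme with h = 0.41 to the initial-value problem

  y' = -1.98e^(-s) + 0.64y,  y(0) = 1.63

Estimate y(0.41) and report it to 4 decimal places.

1.3507

RK4: k1 = f(s_n, y_n); k2 = f(s_n + h/2, y_n + (h/2)·k1); k3 = f(s_n + h/2, y_n + (h/2)·k2); k4 = f(s_n + h, y_n + h·k3); y_{n+1} = y_n + (h/6)·(k1 + 2k2 + 2k3 + k4).
s=0.000000, y=1.630000:
  k1 = f(0.000000, 1.630000) = -0.936800
  k2 = f(0.205000, 1.437956) = -0.692710
  k3 = f(0.205000, 1.487994) = -0.660685
  k4 = f(0.410000, 1.359119) = -0.444191
  y ← 1.630000 + (0.41/6)·(k1 + 2k2 + 2k3 + k4) = 1.350668
y(0.41) ≈ 1.3507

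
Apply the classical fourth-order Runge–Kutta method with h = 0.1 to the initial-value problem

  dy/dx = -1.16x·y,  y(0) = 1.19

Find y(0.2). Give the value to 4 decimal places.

1.1627

RK4: k1 = f(x_n, y_n); k2 = f(x_n + h/2, y_n + (h/2)·k1); k3 = f(x_n + h/2, y_n + (h/2)·k2); k4 = f(x_n + h, y_n + h·k3); y_{n+1} = y_n + (h/6)·(k1 + 2k2 + 2k3 + k4).
x=0.000000, y=1.190000:
  k1 = f(0.000000, 1.190000) = 0.000000
  k2 = f(0.050000, 1.190000) = -0.069020
  k3 = f(0.050000, 1.186549) = -0.068820
  k4 = f(0.100000, 1.183118) = -0.137242
  y ← 1.190000 + (0.1/6)·(k1 + 2k2 + 2k3 + k4) = 1.183118
x=0.100000, y=1.183118:
  k1 = f(0.100000, 1.183118) = -0.137242
  k2 = f(0.150000, 1.176256) = -0.204669
  k3 = f(0.150000, 1.172885) = -0.204082
  k4 = f(0.200000, 1.162710) = -0.269749
  y ← 1.183118 + (0.1/6)·(k1 + 2k2 + 2k3 + k4) = 1.162710
y(0.2) ≈ 1.1627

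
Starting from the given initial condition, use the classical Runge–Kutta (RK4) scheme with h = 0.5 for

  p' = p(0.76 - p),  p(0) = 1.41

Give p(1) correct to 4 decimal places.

0.9692

RK4: k1 = f(s_n, p_n); k2 = f(s_n + h/2, p_n + (h/2)·k1); k3 = f(s_n + h/2, p_n + (h/2)·k2); k4 = f(s_n + h, p_n + h·k3); p_{n+1} = p_n + (h/6)·(k1 + 2k2 + 2k3 + k4).
s=0.000000, p=1.410000:
  k1 = f(0.000000, 1.410000) = -0.916500
  k2 = f(0.250000, 1.180875) = -0.497001
  k3 = f(0.250000, 1.285750) = -0.675983
  k4 = f(0.500000, 1.072009) = -0.334476
  p ← 1.410000 + (0.5/6)·(k1 + 2k2 + 2k3 + k4) = 1.110255
s=0.500000, p=1.110255:
  k1 = f(0.500000, 1.110255) = -0.388872
  k2 = f(0.750000, 1.013037) = -0.256336
  k3 = f(0.750000, 1.046171) = -0.299384
  k4 = f(1.000000, 0.960563) = -0.192653
  p ← 1.110255 + (0.5/6)·(k1 + 2k2 + 2k3 + k4) = 0.969174
p(1) ≈ 0.9692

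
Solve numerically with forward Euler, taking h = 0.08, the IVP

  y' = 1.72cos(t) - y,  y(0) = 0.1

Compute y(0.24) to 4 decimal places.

Euler: y_{n+1} = y_n + h·f(t_n, y_n).
t=0.000000, y=0.100000: f=1.620000 → y ← 0.100000 + 0.08·1.620000 = 0.229600
t=0.080000, y=0.229600: f=1.484899 → y ← 0.229600 + 0.08·1.484899 = 0.348392
t=0.160000, y=0.348392: f=1.349639 → y ← 0.348392 + 0.08·1.349639 = 0.456363
y(0.24) ≈ 0.4564

0.4564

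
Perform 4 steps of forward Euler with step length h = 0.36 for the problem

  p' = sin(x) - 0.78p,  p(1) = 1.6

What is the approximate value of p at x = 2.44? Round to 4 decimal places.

1.2932

Euler: p_{n+1} = p_n + h·f(x_n, p_n).
x=1.000000, p=1.600000: f=-0.406529 → p ← 1.600000 + 0.36·(-0.406529) = 1.453650
x=1.360000, p=1.453650: f=-0.155982 → p ← 1.453650 + 0.36·(-0.155982) = 1.397496
x=1.720000, p=1.397496: f=-0.101157 → p ← 1.397496 + 0.36·(-0.101157) = 1.361079
x=2.080000, p=1.361079: f=-0.188509 → p ← 1.361079 + 0.36·(-0.188509) = 1.293216
p(2.44) ≈ 1.2932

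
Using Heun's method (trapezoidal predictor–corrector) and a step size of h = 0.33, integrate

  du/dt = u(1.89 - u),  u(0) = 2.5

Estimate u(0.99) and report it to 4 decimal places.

1.9884

Heun: k1 = f(t_n, u_n); k2 = f(t_n + h, u_n + h·k1); u_{n+1} = u_n + (h/2)·(k1 + k2).
t=0.000000, u=2.500000:
  k1 = f(0.000000, 2.500000) = -1.525000
  k2 = f(0.330000, 1.996750) = -0.213153
  u ← 2.500000 + (0.33/2)·(-1.525000 + (-0.213153)) = 2.213205
t=0.330000, u=2.213205:
  k1 = f(0.330000, 2.213205) = -0.715318
  k2 = f(0.660000, 1.977150) = -0.172308
  u ← 2.213205 + (0.33/2)·(-0.715318 + (-0.172308)) = 2.066746
t=0.660000, u=2.066746:
  k1 = f(0.660000, 2.066746) = -0.365290
  k2 = f(0.990000, 1.946201) = -0.109378
  u ← 2.066746 + (0.33/2)·(-0.365290 + (-0.109378)) = 1.988426
u(0.99) ≈ 1.9884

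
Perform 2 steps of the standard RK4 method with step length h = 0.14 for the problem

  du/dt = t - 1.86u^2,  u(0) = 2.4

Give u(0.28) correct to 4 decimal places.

RK4: k1 = f(t_n, u_n); k2 = f(t_n + h/2, u_n + (h/2)·k1); k3 = f(t_n + h/2, u_n + (h/2)·k2); k4 = f(t_n + h, u_n + h·k3); u_{n+1} = u_n + (h/6)·(k1 + 2k2 + 2k3 + k4).
t=0.000000, u=2.400000:
  k1 = f(0.000000, 2.400000) = -10.713600
  k2 = f(0.070000, 1.650048) = -4.994145
  k3 = f(0.070000, 2.050410) = -7.749776
  k4 = f(0.140000, 1.315031) = -3.076512
  u ← 2.400000 + (0.14/6)·(k1 + 2k2 + 2k3 + k4) = 1.483514
t=0.140000, u=1.483514:
  k1 = f(0.140000, 1.483514) = -3.953516
  k2 = f(0.210000, 1.206768) = -2.498699
  k3 = f(0.210000, 1.308606) = -2.975154
  k4 = f(0.280000, 1.066993) = -1.837561
  u ← 1.483514 + (0.14/6)·(k1 + 2k2 + 2k3 + k4) = 1.092943
u(0.28) ≈ 1.0929

1.0929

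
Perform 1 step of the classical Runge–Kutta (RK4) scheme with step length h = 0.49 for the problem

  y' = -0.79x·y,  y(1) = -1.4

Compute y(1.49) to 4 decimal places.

RK4: k1 = f(x_n, y_n); k2 = f(x_n + h/2, y_n + (h/2)·k1); k3 = f(x_n + h/2, y_n + (h/2)·k2); k4 = f(x_n + h, y_n + h·k3); y_{n+1} = y_n + (h/6)·(k1 + 2k2 + 2k3 + k4).
x=1.000000, y=-1.400000:
  k1 = f(1.000000, -1.400000) = 1.106000
  k2 = f(1.245000, -1.129030) = 1.110457
  k3 = f(1.245000, -1.127938) = 1.109383
  k4 = f(1.490000, -0.856402) = 1.008071
  y ← -1.400000 + (0.49/6)·(k1 + 2k2 + 2k3 + k4) = -0.864777
y(1.49) ≈ -0.8648

-0.8648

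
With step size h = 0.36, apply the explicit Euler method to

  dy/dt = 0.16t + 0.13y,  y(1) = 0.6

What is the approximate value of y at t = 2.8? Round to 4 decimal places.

1.2877

Euler: y_{n+1} = y_n + h·f(t_n, y_n).
t=1.000000, y=0.600000: f=0.238000 → y ← 0.600000 + 0.36·0.238000 = 0.685680
t=1.360000, y=0.685680: f=0.306738 → y ← 0.685680 + 0.36·0.306738 = 0.796106
t=1.720000, y=0.796106: f=0.378694 → y ← 0.796106 + 0.36·0.378694 = 0.932436
t=2.080000, y=0.932436: f=0.454017 → y ← 0.932436 + 0.36·0.454017 = 1.095882
t=2.440000, y=1.095882: f=0.532865 → y ← 1.095882 + 0.36·0.532865 = 1.287713
y(2.8) ≈ 1.2877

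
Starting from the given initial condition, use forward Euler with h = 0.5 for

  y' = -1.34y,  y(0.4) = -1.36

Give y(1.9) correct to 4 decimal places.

-0.0489

Euler: y_{n+1} = y_n + h·f(x_n, y_n).
x=0.400000, y=-1.360000: f=1.822400 → y ← -1.360000 + 0.5·1.822400 = -0.448800
x=0.900000, y=-0.448800: f=0.601392 → y ← -0.448800 + 0.5·0.601392 = -0.148104
x=1.400000, y=-0.148104: f=0.198459 → y ← -0.148104 + 0.5·0.198459 = -0.048874
y(1.9) ≈ -0.0489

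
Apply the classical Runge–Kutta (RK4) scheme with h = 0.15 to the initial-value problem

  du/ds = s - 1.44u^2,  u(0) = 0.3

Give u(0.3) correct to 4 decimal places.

RK4: k1 = f(s_n, u_n); k2 = f(s_n + h/2, u_n + (h/2)·k1); k3 = f(s_n + h/2, u_n + (h/2)·k2); k4 = f(s_n + h, u_n + h·k3); u_{n+1} = u_n + (h/6)·(k1 + 2k2 + 2k3 + k4).
s=0.000000, u=0.300000:
  k1 = f(0.000000, 0.300000) = -0.129600
  k2 = f(0.075000, 0.290280) = -0.046338
  k3 = f(0.075000, 0.296525) = -0.051615
  k4 = f(0.150000, 0.292258) = 0.027003
  u ← 0.300000 + (0.15/6)·(k1 + 2k2 + 2k3 + k4) = 0.292537
s=0.150000, u=0.292537:
  k1 = f(0.150000, 0.292537) = 0.026767
  k2 = f(0.225000, 0.294545) = 0.100070
  k3 = f(0.225000, 0.300043) = 0.095363
  k4 = f(0.300000, 0.306842) = 0.164421
  u ← 0.292537 + (0.15/6)·(k1 + 2k2 + 2k3 + k4) = 0.307089
u(0.3) ≈ 0.3071

0.3071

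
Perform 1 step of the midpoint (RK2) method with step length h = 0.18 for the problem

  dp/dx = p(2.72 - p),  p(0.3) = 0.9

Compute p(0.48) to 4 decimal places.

1.2153

Midpoint: k1 = f(x_n, p_n); k2 = f(x_n + h/2, p_n + (h/2)·k1); p_{n+1} = p_n + h·k2.
x=0.300000, p=0.900000:
  k1 = f(0.300000, 0.900000) = 1.638000
  k2 = f(0.390000, 1.047420) = 1.751894
  p ← 0.900000 + 0.18·1.751894 = 1.215341
p(0.48) ≈ 1.2153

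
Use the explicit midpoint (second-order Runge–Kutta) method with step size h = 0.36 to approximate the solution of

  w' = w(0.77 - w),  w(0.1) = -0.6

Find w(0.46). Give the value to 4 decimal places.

-1.0087

Midpoint: k1 = f(s_n, w_n); k2 = f(s_n + h/2, w_n + (h/2)·k1); w_{n+1} = w_n + h·k2.
s=0.100000, w=-0.600000:
  k1 = f(0.100000, -0.600000) = -0.822000
  k2 = f(0.280000, -0.747960) = -1.135373
  w ← -0.600000 + 0.36·(-1.135373) = -1.008734
w(0.46) ≈ -1.0087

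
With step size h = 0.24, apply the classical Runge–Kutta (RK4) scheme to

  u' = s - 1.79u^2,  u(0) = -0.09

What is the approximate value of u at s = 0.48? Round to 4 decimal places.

0.0217

RK4: k1 = f(s_n, u_n); k2 = f(s_n + h/2, u_n + (h/2)·k1); k3 = f(s_n + h/2, u_n + (h/2)·k2); k4 = f(s_n + h, u_n + h·k3); u_{n+1} = u_n + (h/6)·(k1 + 2k2 + 2k3 + k4).
s=0.000000, u=-0.090000:
  k1 = f(0.000000, -0.090000) = -0.014499
  k2 = f(0.120000, -0.091740) = 0.104935
  k3 = f(0.120000, -0.077408) = 0.109274
  k4 = f(0.240000, -0.063774) = 0.232720
  u ← -0.090000 + (0.24/6)·(k1 + 2k2 + 2k3 + k4) = -0.064134
s=0.240000, u=-0.064134:
  k1 = f(0.240000, -0.064134) = 0.232637
  k2 = f(0.360000, -0.036218) = 0.357652
  k3 = f(0.360000, -0.021216) = 0.359194
  k4 = f(0.480000, 0.022072) = 0.479128
  u ← -0.064134 + (0.24/6)·(k1 + 2k2 + 2k3 + k4) = 0.021684
u(0.48) ≈ 0.0217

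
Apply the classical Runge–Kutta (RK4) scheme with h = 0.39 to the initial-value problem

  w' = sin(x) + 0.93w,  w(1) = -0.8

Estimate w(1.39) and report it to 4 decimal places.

-0.7173

RK4: k1 = f(x_n, w_n); k2 = f(x_n + h/2, w_n + (h/2)·k1); k3 = f(x_n + h/2, w_n + (h/2)·k2); k4 = f(x_n + h, w_n + h·k3); w_{n+1} = w_n + (h/6)·(k1 + 2k2 + 2k3 + k4).
x=1.000000, w=-0.800000:
  k1 = f(1.000000, -0.800000) = 0.097471
  k2 = f(1.195000, -0.780993) = 0.203892
  k3 = f(1.195000, -0.760241) = 0.223191
  k4 = f(1.390000, -0.712955) = 0.320652
  w ← -0.800000 + (0.39/6)·(k1 + 2k2 + 2k3 + k4) = -0.717301
w(1.39) ≈ -0.7173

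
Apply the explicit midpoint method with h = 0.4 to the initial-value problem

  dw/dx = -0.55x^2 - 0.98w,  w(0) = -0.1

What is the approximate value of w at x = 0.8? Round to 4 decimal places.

Midpoint: k1 = f(x_n, w_n); k2 = f(x_n + h/2, w_n + (h/2)·k1); w_{n+1} = w_n + h·k2.
x=0.000000, w=-0.100000:
  k1 = f(0.000000, -0.100000) = 0.098000
  k2 = f(0.200000, -0.080400) = 0.056792
  w ← -0.100000 + 0.4·0.056792 = -0.077283
x=0.400000, w=-0.077283:
  k1 = f(0.400000, -0.077283) = -0.012262
  k2 = f(0.600000, -0.079736) = -0.119859
  w ← -0.077283 + 0.4·(-0.119859) = -0.125227
w(0.8) ≈ -0.1252

-0.1252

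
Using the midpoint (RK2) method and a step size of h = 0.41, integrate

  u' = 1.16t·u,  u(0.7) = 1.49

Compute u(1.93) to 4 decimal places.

Midpoint: k1 = f(t_n, u_n); k2 = f(t_n + h/2, u_n + (h/2)·k1); u_{n+1} = u_n + h·k2.
t=0.700000, u=1.490000:
  k1 = f(0.700000, 1.490000) = 1.209880
  k2 = f(0.905000, 1.738025) = 1.824579
  u ← 1.490000 + 0.41·1.824579 = 2.238077
t=1.110000, u=2.238077:
  k1 = f(1.110000, 2.238077) = 2.881748
  k2 = f(1.315000, 2.828836) = 4.315106
  u ← 2.238077 + 0.41·4.315106 = 4.007271
t=1.520000, u=4.007271:
  k1 = f(1.520000, 4.007271) = 7.065620
  k2 = f(1.725000, 5.455723) = 10.916902
  u ← 4.007271 + 0.41·10.916902 = 8.483201
u(1.93) ≈ 8.4832

8.4832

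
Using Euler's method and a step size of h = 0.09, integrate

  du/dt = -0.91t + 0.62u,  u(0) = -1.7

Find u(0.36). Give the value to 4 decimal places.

-2.1583

Euler: u_{n+1} = u_n + h·f(t_n, u_n).
t=0.000000, u=-1.700000: f=-1.054000 → u ← -1.700000 + 0.09·(-1.054000) = -1.794860
t=0.090000, u=-1.794860: f=-1.194713 → u ← -1.794860 + 0.09·(-1.194713) = -1.902384
t=0.180000, u=-1.902384: f=-1.343278 → u ← -1.902384 + 0.09·(-1.343278) = -2.023279
t=0.270000, u=-2.023279: f=-1.500133 → u ← -2.023279 + 0.09·(-1.500133) = -2.158291
u(0.36) ≈ -2.1583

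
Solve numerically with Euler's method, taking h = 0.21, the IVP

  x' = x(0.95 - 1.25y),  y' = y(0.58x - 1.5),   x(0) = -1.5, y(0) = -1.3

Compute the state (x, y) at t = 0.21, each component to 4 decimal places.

-2.3111, -0.6530

Euler on (x,y): x_{n+1} = x_n + h·x', y_{n+1} = y_n + h·y'.
0.000000: (-1.500000, -1.300000); f=(-3.862500, 3.081000) → (-2.311125, -0.652990)
(x(0.21), y(0.21)) ≈ (-2.3111, -0.6530)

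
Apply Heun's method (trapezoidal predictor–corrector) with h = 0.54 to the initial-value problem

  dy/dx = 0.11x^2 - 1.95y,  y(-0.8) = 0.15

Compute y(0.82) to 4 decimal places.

0.0401

Heun: k1 = f(x_n, y_n); k2 = f(x_n + h, y_n + h·k1); y_{n+1} = y_n + (h/2)·(k1 + k2).
x=-0.800000, y=0.150000:
  k1 = f(-0.800000, 0.150000) = -0.222100
  k2 = f(-0.260000, 0.030066) = -0.051193
  y ← 0.150000 + (0.54/2)·(-0.222100 + (-0.051193)) = 0.076211
x=-0.260000, y=0.076211:
  k1 = f(-0.260000, 0.076211) = -0.141175
  k2 = f(0.280000, -0.000024) = 0.008670
  y ← 0.076211 + (0.54/2)·(-0.141175 + 0.008670) = 0.040435
x=0.280000, y=0.040435:
  k1 = f(0.280000, 0.040435) = -0.070223
  k2 = f(0.820000, 0.002514) = 0.069062
  y ← 0.040435 + (0.54/2)·(-0.070223 + 0.069062) = 0.040121
y(0.82) ≈ 0.0401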